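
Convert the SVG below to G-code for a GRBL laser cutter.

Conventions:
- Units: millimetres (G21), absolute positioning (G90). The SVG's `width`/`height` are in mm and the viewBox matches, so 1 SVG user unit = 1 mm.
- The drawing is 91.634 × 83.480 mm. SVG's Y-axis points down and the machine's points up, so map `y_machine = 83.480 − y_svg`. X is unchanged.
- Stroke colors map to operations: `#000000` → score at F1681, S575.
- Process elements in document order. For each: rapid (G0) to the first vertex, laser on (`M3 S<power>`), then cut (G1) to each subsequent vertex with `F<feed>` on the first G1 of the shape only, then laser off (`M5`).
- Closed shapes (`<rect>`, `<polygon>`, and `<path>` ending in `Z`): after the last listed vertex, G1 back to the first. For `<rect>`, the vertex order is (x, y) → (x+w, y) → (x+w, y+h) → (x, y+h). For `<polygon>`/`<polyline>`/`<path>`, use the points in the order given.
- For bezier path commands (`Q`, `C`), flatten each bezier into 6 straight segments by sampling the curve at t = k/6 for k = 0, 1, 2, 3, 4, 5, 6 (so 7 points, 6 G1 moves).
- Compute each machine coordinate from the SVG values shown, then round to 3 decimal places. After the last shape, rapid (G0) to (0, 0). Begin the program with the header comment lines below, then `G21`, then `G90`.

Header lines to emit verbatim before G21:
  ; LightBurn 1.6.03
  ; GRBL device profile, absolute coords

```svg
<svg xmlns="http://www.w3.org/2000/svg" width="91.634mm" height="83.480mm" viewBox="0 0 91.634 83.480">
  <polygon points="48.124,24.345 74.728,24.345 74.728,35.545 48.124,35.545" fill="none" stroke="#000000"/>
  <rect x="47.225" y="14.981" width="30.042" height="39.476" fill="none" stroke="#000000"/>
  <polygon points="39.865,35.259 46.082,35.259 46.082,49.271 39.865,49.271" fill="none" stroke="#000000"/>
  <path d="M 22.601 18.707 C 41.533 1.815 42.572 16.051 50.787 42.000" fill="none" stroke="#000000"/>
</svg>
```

; LightBurn 1.6.03
; GRBL device profile, absolute coords
G21
G90
G0 X48.124 Y59.135
M3 S575
G1 X74.728 Y59.135 F1681
G1 X74.728 Y47.935
G1 X48.124 Y47.935
G1 X48.124 Y59.135
M5
G0 X47.225 Y68.499
M3 S575
G1 X77.267 Y68.499 F1681
G1 X77.267 Y29.023
G1 X47.225 Y29.023
G1 X47.225 Y68.499
M5
G0 X39.865 Y48.221
M3 S575
G1 X46.082 Y48.221 F1681
G1 X46.082 Y34.209
G1 X39.865 Y34.209
G1 X39.865 Y48.221
M5
G0 X22.601 Y64.773
M3 S575
G1 X30.692 Y70.715 F1681
G1 X36.497 Y72.008
G1 X40.713 Y69.192
G1 X44.036 Y62.806
G1 X47.161 Y53.389
G1 X50.787 Y41.480
M5
G0 X0.000 Y0.000

1 u = 1 mm; y_m = 83.480 − y.

[1] `<polygon>` rectangle, #000000→score S575 F1681: (48.124,59.135) → (74.728,59.135) → (74.728,47.935) → (48.124,47.935) → (48.124,59.135) (closed)

[2] `<rect>` rectangle, #000000→score S575 F1681: (47.225,68.499) → (77.267,68.499) → (77.267,29.023) → (47.225,29.023) → (47.225,68.499) (closed)

[3] `<polygon>` rectangle, #000000→score S575 F1681: (39.865,48.221) → (46.082,48.221) → (46.082,34.209) → (39.865,34.209) → (39.865,48.221) (closed)

[4] `<path>` cubic bezier, #000000→score S575 F1681: (22.601,64.773) → (30.692,70.715) → (36.497,72.008) → (40.713,69.192) → (44.036,62.806) → (47.161,53.389) → (50.787,41.480)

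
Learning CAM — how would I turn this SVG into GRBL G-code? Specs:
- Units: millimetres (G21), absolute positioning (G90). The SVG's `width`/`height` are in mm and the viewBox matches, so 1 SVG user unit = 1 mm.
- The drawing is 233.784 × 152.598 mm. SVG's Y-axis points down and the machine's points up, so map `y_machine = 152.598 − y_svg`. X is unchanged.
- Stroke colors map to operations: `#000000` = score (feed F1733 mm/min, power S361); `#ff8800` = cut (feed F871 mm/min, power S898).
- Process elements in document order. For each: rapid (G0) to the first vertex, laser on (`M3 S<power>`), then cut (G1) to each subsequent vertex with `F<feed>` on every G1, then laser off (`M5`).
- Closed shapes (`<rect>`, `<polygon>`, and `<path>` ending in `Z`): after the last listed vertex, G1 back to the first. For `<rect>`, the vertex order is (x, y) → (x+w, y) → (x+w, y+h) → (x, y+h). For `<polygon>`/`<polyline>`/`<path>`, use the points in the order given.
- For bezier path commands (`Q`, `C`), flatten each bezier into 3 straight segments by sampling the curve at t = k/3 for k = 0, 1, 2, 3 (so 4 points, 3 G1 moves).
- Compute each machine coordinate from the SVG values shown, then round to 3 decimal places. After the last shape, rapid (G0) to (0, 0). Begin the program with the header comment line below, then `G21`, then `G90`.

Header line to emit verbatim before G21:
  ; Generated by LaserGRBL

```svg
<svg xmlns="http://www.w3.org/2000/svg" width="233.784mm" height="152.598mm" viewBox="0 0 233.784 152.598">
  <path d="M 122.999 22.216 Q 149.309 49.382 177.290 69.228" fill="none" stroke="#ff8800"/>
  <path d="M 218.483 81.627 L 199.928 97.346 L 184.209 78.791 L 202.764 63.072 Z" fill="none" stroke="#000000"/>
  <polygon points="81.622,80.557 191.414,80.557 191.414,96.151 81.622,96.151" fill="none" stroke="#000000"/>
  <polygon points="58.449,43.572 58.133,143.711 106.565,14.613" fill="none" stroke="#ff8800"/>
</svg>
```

; Generated by LaserGRBL
G21
G90
G0 X122.999 Y130.382
M3 S898
G1 X140.725 Y113.085 F871
G1 X158.822 Y97.414 F871
G1 X177.290 Y83.370 F871
M5
G0 X218.483 Y70.971
M3 S361
G1 X199.928 Y55.252 F1733
G1 X184.209 Y73.807 F1733
G1 X202.764 Y89.526 F1733
G1 X218.483 Y70.971 F1733
M5
G0 X81.622 Y72.041
M3 S361
G1 X191.414 Y72.041 F1733
G1 X191.414 Y56.447 F1733
G1 X81.622 Y56.447 F1733
G1 X81.622 Y72.041 F1733
M5
G0 X58.449 Y109.026
M3 S898
G1 X58.133 Y8.887 F871
G1 X106.565 Y137.985 F871
G1 X58.449 Y109.026 F871
M5
G0 X0.000 Y0.000

1 u = 1 mm; y_m = 152.598 − y.

[1] `<path>` quadratic bezier, #ff8800→cut S898 F871: (122.999,130.382) → (140.725,113.085) → (158.822,97.414) → (177.290,83.370)

[2] `<path>` regular polygon, #000000→score S361 F1733: (218.483,70.971) → (199.928,55.252) → (184.209,73.807) → (202.764,89.526) → (218.483,70.971) (closed)

[3] `<polygon>` rectangle, #000000→score S361 F1733: (81.622,72.041) → (191.414,72.041) → (191.414,56.447) → (81.622,56.447) → (81.622,72.041) (closed)

[4] `<polygon>` closed polygon, #ff8800→cut S898 F871: (58.449,109.026) → (58.133,8.887) → (106.565,137.985) → (58.449,109.026) (closed)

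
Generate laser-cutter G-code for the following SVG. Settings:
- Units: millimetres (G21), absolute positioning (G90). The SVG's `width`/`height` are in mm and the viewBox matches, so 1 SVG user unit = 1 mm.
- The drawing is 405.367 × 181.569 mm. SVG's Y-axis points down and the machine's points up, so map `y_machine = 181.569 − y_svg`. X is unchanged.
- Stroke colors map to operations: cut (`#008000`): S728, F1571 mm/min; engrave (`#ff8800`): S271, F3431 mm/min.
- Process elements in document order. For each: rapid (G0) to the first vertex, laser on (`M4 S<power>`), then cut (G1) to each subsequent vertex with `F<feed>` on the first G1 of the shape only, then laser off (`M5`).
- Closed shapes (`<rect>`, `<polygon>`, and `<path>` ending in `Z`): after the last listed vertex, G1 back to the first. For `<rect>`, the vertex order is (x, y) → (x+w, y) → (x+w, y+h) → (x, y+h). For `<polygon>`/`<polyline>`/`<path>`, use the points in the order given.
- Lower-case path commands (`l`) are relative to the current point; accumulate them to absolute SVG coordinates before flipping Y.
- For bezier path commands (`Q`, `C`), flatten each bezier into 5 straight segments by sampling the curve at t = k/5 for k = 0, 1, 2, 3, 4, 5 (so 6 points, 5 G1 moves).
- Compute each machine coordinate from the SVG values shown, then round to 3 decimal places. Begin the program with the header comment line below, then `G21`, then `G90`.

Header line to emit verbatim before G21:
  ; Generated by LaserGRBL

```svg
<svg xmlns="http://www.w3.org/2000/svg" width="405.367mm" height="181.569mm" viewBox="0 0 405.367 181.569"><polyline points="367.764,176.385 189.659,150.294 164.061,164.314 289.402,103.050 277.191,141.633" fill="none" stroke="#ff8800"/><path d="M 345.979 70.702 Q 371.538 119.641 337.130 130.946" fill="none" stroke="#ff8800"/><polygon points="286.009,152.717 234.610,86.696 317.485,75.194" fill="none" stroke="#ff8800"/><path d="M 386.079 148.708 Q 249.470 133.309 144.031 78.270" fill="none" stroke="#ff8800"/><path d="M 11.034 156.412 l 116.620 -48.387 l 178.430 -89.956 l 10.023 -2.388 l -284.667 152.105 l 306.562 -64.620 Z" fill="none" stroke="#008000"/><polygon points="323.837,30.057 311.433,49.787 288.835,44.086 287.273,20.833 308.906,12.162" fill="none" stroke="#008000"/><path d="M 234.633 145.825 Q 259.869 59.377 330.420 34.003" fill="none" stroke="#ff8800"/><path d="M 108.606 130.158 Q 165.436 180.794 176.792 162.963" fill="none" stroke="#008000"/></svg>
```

1 u = 1 mm; y_m = 181.569 − y.

[1] `<polyline>` open polyline, #ff8800→engrave S271 F3431: (367.764,5.184) → (189.659,31.275) → (164.061,17.255) → (289.402,78.519) → (277.191,39.936)

[2] `<path>` quadratic bezier, #ff8800→engrave S271 F3431: (345.979,110.867) → (353.804,92.797) → (356.831,77.737) → (355.062,65.688) → (348.495,56.650) → (337.130,50.623)

[3] `<polygon>` regular polygon, #ff8800→engrave S271 F3431: (286.009,28.852) → (234.610,94.873) → (317.485,106.375) → (286.009,28.852) (closed)

[4] `<path>` quadratic bezier, #ff8800→engrave S271 F3431: (386.079,32.861) → (332.682,40.606) → (281.779,51.523) → (233.369,65.610) → (187.453,82.869) → (144.031,103.299)

[5] `<path>` closed polygon, #008000→cut S728 F1571: (11.034,25.157) → (127.654,73.544) → (306.084,163.500) → (316.107,165.888) → (31.440,13.783) → (338.002,78.403) → (11.034,25.157) (closed)

[6] `<polygon>` regular polygon, #008000→cut S728 F1571: (323.837,151.512) → (311.433,131.782) → (288.835,137.483) → (287.273,160.736) → (308.906,169.407) → (323.837,151.512) (closed)

[7] `<path>` quadratic bezier, #ff8800→engrave S271 F3431: (234.633,35.744) → (246.540,67.880) → (262.072,95.131) → (281.230,117.495) → (304.012,134.973) → (330.420,147.566)

[8] `<path>` quadratic bezier, #008000→cut S728 F1571: (108.606,51.411) → (129.519,33.895) → (146.794,21.857) → (160.431,15.296) → (170.431,14.212) → (176.792,18.606)

; Generated by LaserGRBL
G21
G90
G0 X367.764 Y5.184
M4 S271
G1 X189.659 Y31.275 F3431
G1 X164.061 Y17.255
G1 X289.402 Y78.519
G1 X277.191 Y39.936
M5
G0 X345.979 Y110.867
M4 S271
G1 X353.804 Y92.797 F3431
G1 X356.831 Y77.737
G1 X355.062 Y65.688
G1 X348.495 Y56.650
G1 X337.130 Y50.623
M5
G0 X286.009 Y28.852
M4 S271
G1 X234.610 Y94.873 F3431
G1 X317.485 Y106.375
G1 X286.009 Y28.852
M5
G0 X386.079 Y32.861
M4 S271
G1 X332.682 Y40.606 F3431
G1 X281.779 Y51.523
G1 X233.369 Y65.610
G1 X187.453 Y82.869
G1 X144.031 Y103.299
M5
G0 X11.034 Y25.157
M4 S728
G1 X127.654 Y73.544 F1571
G1 X306.084 Y163.500
G1 X316.107 Y165.888
G1 X31.440 Y13.783
G1 X338.002 Y78.403
G1 X11.034 Y25.157
M5
G0 X323.837 Y151.512
M4 S728
G1 X311.433 Y131.782 F1571
G1 X288.835 Y137.483
G1 X287.273 Y160.736
G1 X308.906 Y169.407
G1 X323.837 Y151.512
M5
G0 X234.633 Y35.744
M4 S271
G1 X246.540 Y67.880 F3431
G1 X262.072 Y95.131
G1 X281.230 Y117.495
G1 X304.012 Y134.973
G1 X330.420 Y147.566
M5
G0 X108.606 Y51.411
M4 S728
G1 X129.519 Y33.895 F1571
G1 X146.794 Y21.857
G1 X160.431 Y15.296
G1 X170.431 Y14.212
G1 X176.792 Y18.606
M5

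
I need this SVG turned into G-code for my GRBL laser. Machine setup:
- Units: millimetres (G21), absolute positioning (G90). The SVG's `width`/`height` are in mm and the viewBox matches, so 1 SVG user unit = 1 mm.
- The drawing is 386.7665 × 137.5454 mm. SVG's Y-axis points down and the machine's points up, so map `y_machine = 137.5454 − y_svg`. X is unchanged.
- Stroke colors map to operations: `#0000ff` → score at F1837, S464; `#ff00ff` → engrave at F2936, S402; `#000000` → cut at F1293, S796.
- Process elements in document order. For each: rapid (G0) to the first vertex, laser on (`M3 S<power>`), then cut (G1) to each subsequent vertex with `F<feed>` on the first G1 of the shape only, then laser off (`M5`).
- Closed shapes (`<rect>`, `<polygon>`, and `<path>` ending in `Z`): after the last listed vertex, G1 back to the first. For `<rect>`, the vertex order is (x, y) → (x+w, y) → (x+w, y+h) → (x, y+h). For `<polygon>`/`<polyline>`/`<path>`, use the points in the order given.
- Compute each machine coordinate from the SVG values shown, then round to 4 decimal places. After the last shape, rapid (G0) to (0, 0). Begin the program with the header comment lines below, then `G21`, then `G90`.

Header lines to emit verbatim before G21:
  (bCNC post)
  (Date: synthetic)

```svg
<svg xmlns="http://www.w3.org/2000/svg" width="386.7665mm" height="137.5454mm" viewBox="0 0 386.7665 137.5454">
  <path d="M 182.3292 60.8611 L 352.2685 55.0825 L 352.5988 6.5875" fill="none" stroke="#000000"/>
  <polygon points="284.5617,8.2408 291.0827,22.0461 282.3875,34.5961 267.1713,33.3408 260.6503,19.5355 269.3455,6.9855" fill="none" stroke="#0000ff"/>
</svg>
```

Since the viewBox matches the mm dimensions, user units are millimetres directly. The only transform is the Y-flip y_m = 137.5454 − y_svg.

Shape 1 is a open polyline drawn with `<path>`. Its stroke #000000 means cut at S796, F1293. After flipping Y the toolpath is (182.3292,76.6843) → (352.2685,82.4629) → (352.5988,130.9579).

Shape 2 is a regular polygon drawn with `<polygon>`. Its stroke #0000ff means score at S464, F1837. After flipping Y the toolpath is (284.5617,129.3046) → (291.0827,115.4993) → (282.3875,102.9493) → (267.1713,104.2046) → (260.6503,118.0099) → (269.3455,130.5599) → (284.5617,129.3046), returning to the start.

(bCNC post)
(Date: synthetic)
G21
G90
G0 X182.3292 Y76.6843
M3 S796
G1 X352.2685 Y82.4629 F1293
G1 X352.5988 Y130.9579
M5
G0 X284.5617 Y129.3046
M3 S464
G1 X291.0827 Y115.4993 F1837
G1 X282.3875 Y102.9493
G1 X267.1713 Y104.2046
G1 X260.6503 Y118.0099
G1 X269.3455 Y130.5599
G1 X284.5617 Y129.3046
M5
G0 X0.0000 Y0.0000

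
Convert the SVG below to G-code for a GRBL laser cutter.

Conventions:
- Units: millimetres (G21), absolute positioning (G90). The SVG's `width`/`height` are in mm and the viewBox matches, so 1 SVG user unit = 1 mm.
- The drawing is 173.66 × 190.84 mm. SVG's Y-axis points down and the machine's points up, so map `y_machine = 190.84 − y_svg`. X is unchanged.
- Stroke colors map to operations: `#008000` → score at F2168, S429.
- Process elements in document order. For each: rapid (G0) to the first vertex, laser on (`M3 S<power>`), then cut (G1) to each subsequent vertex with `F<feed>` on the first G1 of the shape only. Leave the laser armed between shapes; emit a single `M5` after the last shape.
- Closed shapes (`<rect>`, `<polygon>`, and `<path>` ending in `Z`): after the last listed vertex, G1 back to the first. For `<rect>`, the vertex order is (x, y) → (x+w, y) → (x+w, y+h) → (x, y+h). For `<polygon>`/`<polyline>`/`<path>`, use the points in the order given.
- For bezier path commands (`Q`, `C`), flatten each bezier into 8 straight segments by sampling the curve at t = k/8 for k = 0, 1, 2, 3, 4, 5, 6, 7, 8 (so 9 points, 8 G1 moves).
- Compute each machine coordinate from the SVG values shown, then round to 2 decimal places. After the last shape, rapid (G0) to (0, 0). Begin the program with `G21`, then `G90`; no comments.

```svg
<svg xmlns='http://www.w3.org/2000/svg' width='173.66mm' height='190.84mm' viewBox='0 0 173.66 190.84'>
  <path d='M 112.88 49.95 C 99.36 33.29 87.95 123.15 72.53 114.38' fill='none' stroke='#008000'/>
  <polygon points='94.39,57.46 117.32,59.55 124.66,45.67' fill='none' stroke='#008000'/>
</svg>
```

G21
G90
G0 X112.88 Y140.89
M3 S429
G1 X107.90 Y142.55 F2168
G1 X103.04 Y136.62
G1 X98.24 Y125.51
G1 X93.42 Y111.63
G1 X88.51 Y97.38
G1 X83.44 Y85.17
G1 X78.14 Y77.39
G1 X72.53 Y76.46
G0 X94.39 Y133.38
M3 S429
G1 X117.32 Y131.29 F2168
G1 X124.66 Y145.17
G1 X94.39 Y133.38
M5
G0 X0.00 Y0.00

Since the viewBox matches the mm dimensions, user units are millimetres directly. The only transform is the Y-flip y_m = 190.84 − y_svg.

Shape 1 is a cubic bezier drawn with `<path>`. Its stroke #008000 means score at S429, F2168. After flipping Y the toolpath is (112.88,140.89) → (107.90,142.55) → (103.04,136.62) → (98.24,125.51) → (93.42,111.63) → (88.51,97.38) → (83.44,85.17) → (78.14,77.39) → (72.53,76.46).

Shape 2 is a closed polygon drawn with `<polygon>`. Its stroke #008000 means score at S429, F2168. After flipping Y the toolpath is (94.39,133.38) → (117.32,131.29) → (124.66,145.17) → (94.39,133.38), returning to the start.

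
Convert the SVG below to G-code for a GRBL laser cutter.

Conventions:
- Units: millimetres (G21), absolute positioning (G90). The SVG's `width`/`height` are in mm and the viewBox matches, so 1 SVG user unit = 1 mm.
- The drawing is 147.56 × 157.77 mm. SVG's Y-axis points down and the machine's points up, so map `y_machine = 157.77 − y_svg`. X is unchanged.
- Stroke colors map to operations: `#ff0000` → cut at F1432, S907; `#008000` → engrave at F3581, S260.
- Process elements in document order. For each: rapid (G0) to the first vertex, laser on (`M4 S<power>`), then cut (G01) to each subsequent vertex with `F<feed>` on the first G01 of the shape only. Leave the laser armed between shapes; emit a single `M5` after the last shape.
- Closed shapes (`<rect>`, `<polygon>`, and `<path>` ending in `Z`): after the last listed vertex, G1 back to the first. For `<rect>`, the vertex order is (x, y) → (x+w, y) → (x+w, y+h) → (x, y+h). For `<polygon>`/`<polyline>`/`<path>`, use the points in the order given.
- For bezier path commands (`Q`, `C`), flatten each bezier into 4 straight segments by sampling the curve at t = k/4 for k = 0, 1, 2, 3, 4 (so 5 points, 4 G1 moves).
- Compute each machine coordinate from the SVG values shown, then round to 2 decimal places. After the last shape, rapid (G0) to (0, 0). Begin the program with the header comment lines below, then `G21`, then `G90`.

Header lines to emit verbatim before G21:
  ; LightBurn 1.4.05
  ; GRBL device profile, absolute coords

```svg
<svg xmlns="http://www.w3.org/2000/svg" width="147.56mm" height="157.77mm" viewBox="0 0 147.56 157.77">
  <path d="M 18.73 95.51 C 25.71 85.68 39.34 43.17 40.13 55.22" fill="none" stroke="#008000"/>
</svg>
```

Since the viewBox matches the mm dimensions, user units are millimetres directly. The only transform is the Y-flip y_m = 157.77 − y_svg.

Shape 1 is a cubic bezier drawn with `<path>`. Its stroke #008000 means engrave at S260, F3581. After flipping Y the toolpath is (18.73,62.26) → (24.91,74.40) → (31.75,90.61) → (37.43,102.72) → (40.13,102.55).

; LightBurn 1.4.05
; GRBL device profile, absolute coords
G21
G90
G0 X18.73 Y62.26
M4 S260
G01 X24.91 Y74.40 F3581
G01 X31.75 Y90.61
G01 X37.43 Y102.72
G01 X40.13 Y102.55
M5
G0 X0.00 Y0.00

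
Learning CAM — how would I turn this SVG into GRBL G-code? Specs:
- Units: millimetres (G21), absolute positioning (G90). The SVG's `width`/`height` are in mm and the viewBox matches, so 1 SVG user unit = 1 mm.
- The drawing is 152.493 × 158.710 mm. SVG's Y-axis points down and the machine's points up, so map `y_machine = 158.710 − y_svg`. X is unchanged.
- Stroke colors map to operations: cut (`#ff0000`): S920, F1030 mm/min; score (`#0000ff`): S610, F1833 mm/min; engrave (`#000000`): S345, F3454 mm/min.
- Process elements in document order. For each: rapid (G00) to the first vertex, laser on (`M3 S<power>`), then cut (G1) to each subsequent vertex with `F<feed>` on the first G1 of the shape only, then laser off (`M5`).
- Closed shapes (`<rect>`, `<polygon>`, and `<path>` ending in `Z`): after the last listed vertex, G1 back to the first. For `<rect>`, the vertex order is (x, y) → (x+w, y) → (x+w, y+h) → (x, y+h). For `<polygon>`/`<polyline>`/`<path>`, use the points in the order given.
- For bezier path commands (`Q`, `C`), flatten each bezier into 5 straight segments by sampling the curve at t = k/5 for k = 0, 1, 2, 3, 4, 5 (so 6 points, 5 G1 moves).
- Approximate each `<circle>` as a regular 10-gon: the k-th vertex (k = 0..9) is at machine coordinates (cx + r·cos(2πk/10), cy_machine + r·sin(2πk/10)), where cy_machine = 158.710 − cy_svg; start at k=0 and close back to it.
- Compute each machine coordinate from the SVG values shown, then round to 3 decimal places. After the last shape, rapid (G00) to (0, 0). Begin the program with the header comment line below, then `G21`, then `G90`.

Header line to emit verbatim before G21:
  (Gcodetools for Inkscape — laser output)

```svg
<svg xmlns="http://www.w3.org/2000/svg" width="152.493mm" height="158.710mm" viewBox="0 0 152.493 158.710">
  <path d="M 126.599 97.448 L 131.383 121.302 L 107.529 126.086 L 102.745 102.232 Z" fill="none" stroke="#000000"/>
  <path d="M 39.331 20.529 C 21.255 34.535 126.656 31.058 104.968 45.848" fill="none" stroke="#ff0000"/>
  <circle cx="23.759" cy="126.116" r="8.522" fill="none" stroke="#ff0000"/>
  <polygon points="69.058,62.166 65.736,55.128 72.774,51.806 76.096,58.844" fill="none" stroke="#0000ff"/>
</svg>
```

(Gcodetools for Inkscape — laser output)
G21
G90
G00 X126.599 Y61.262
M3 S345
G1 X131.383 Y37.408 F3454
G1 X107.529 Y32.624
G1 X102.745 Y56.478
G1 X126.599 Y61.262
M5
G00 X39.331 Y138.181
M3 S920
G1 X41.298 Y131.589 F1030
G1 X60.873 Y127.478
G1 X86.027 Y124.130
G1 X104.735 Y119.830
G1 X104.968 Y112.862
M5
G00 X32.281 Y32.594
M3 S920
G1 X30.653 Y37.603 F1030
G1 X26.392 Y40.699
G1 X21.126 Y40.699
G1 X16.865 Y37.603
G1 X15.237 Y32.594
G1 X16.865 Y27.585
G1 X21.126 Y24.489
G1 X26.392 Y24.489
G1 X30.653 Y27.585
G1 X32.281 Y32.594
M5
G00 X69.058 Y96.544
M3 S610
G1 X65.736 Y103.582 F1833
G1 X72.774 Y106.904
G1 X76.096 Y99.866
G1 X69.058 Y96.544
M5
G00 X0.000 Y0.000

viewBox `0 0 152.493 158.710` with mm width/height → 1 unit = 1 mm. Flip: y_m = 158.710 − y_svg.

**Shape 1** — `<path>` regular polygon, stroke `#000000` → engrave (S345, F3454). Machine vertices: (126.599,61.262) → (131.383,37.408) → (107.529,32.624) → (102.745,56.478) → (126.599,61.262). Closed: final G1 returns to the first vertex.

**Shape 2** — `<path>` cubic bezier, stroke `#ff0000` → cut (S920, F1030). Control points (SVG): P0=(39.331,20.529), P1=(21.255,34.535), P2=(126.656,31.058), P3=(104.968,45.848); sampled at t=k/5. Machine vertices: (39.331,138.181) → (41.298,131.589) → (60.873,127.478) → (86.027,124.130) → (104.735,119.830) → (104.968,112.862). Open path.

**Shape 3** — `<circle>` circle, stroke `#ff0000` → cut (S920, F1030). Machine vertices: (32.281,32.594) → (30.653,37.603) → (26.392,40.699) → (21.126,40.699) → (16.865,37.603) → (15.237,32.594) → (16.865,27.585) → (21.126,24.489) → (26.392,24.489) → (30.653,27.585) → (32.281,32.594). Closed: final G1 returns to the first vertex.

**Shape 4** — `<polygon>` regular polygon, stroke `#0000ff` → score (S610, F1833). Machine vertices: (69.058,96.544) → (65.736,103.582) → (72.774,106.904) → (76.096,99.866) → (69.058,96.544). Closed: final G1 returns to the first vertex.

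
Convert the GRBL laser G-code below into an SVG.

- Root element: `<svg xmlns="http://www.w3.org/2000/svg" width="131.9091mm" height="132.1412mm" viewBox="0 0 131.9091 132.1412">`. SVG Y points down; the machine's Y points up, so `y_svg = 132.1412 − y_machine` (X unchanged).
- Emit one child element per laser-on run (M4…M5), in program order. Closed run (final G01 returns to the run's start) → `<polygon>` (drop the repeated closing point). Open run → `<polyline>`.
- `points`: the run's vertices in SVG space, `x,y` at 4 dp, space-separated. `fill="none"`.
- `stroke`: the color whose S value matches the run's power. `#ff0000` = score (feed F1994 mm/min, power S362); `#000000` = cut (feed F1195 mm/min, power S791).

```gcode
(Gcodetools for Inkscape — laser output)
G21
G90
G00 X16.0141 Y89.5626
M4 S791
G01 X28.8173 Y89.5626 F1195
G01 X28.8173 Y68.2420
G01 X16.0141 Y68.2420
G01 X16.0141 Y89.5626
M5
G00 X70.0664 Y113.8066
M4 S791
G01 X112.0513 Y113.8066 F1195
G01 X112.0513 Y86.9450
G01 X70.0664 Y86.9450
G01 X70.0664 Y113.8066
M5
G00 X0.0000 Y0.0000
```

<svg xmlns="http://www.w3.org/2000/svg" width="131.9091mm" height="132.1412mm" viewBox="0 0 131.9091 132.1412">
  <polygon points="16.0141,42.5786 28.8173,42.5786 28.8173,63.8992 16.0141,63.8992" fill="none" stroke="#000000"/>
  <polygon points="70.0664,18.3346 112.0513,18.3346 112.0513,45.1962 70.0664,45.1962" fill="none" stroke="#000000"/>
</svg>

Each laser-on run becomes one SVG element. Flip Y back into SVG space with y_svg = 132.1412 − y_machine. Every run uses S791, so all elements get stroke `#000000` (cut).

Run 1: The run returns to its start, so emit a `<polygon>` with points (Y-flipped): 16.0141,42.5786 28.8173,42.5786 28.8173,63.8992 16.0141,63.8992.

Run 2: The run returns to its start, so emit a `<polygon>` with points (Y-flipped): 70.0664,18.3346 112.0513,18.3346 112.0513,45.1962 70.0664,45.1962.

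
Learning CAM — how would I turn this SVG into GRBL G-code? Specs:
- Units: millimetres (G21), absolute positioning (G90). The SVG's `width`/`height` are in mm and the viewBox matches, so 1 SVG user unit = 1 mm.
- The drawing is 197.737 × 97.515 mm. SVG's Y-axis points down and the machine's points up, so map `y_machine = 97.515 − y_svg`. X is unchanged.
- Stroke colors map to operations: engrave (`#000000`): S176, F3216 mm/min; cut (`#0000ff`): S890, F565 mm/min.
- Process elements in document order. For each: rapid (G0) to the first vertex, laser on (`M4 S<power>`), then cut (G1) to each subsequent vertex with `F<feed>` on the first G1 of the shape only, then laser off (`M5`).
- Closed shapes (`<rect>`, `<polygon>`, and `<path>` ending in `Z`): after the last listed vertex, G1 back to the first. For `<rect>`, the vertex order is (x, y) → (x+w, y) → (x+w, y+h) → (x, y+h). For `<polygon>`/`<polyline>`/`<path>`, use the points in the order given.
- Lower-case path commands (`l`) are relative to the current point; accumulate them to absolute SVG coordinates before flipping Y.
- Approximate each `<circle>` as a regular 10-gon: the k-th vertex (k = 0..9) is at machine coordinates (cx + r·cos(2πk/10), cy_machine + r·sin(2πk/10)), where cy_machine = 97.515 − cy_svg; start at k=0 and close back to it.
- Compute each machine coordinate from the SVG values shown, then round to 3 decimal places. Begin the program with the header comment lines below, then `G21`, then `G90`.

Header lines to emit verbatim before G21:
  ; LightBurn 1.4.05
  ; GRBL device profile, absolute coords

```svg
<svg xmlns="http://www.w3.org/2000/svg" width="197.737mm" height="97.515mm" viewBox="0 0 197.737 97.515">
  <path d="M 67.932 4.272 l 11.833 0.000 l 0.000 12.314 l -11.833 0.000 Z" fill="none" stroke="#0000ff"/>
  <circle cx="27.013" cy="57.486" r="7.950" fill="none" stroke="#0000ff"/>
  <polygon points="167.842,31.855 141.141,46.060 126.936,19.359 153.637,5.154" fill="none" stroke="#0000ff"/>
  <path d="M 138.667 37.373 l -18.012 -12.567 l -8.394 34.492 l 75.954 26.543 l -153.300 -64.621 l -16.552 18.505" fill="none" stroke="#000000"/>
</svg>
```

; LightBurn 1.4.05
; GRBL device profile, absolute coords
G21
G90
G0 X67.932 Y93.243
M4 S890
G1 X79.765 Y93.243 F565
G1 X79.765 Y80.929
G1 X67.932 Y80.929
G1 X67.932 Y93.243
M5
G0 X34.963 Y40.029
M4 S890
G1 X33.445 Y44.702 F565
G1 X29.470 Y47.590
G1 X24.556 Y47.590
G1 X20.581 Y44.702
G1 X19.063 Y40.029
G1 X20.581 Y35.356
G1 X24.556 Y32.468
G1 X29.470 Y32.468
G1 X33.445 Y35.356
G1 X34.963 Y40.029
M5
G0 X167.842 Y65.660
M4 S890
G1 X141.141 Y51.455 F565
G1 X126.936 Y78.156
G1 X153.637 Y92.361
G1 X167.842 Y65.660
M5
G0 X138.667 Y60.142
M4 S176
G1 X120.655 Y72.709 F3216
G1 X112.261 Y38.217
G1 X188.215 Y11.674
G1 X34.915 Y76.295
G1 X18.363 Y57.790
M5

Since the viewBox matches the mm dimensions, user units are millimetres directly. The only transform is the Y-flip y_m = 97.515 − y_svg.

Shape 1 is a rectangle drawn with `<path>`. Its stroke #0000ff means cut at S890, F565. After flipping Y the toolpath is (67.932,93.243) → (79.765,93.243) → (79.765,80.929) → (67.932,80.929) → (67.932,93.243), returning to the start.

Shape 2 is a circle drawn with `<circle>`. Its stroke #0000ff means cut at S890, F565. After flipping Y the toolpath is (34.963,40.029) → (33.445,44.702) → (29.470,47.590) → (24.556,47.590) → (20.581,44.702) → (19.063,40.029) → (20.581,35.356) → (24.556,32.468) → (29.470,32.468) → (33.445,35.356) → (34.963,40.029), returning to the start.

Shape 3 is a regular polygon drawn with `<polygon>`. Its stroke #0000ff means cut at S890, F565. After flipping Y the toolpath is (167.842,65.660) → (141.141,51.455) → (126.936,78.156) → (153.637,92.361) → (167.842,65.660), returning to the start.

Shape 4 is a open polyline drawn with `<path>`. Its stroke #000000 means engrave at S176, F3216. After flipping Y the toolpath is (138.667,60.142) → (120.655,72.709) → (112.261,38.217) → (188.215,11.674) → (34.915,76.295) → (18.363,57.790).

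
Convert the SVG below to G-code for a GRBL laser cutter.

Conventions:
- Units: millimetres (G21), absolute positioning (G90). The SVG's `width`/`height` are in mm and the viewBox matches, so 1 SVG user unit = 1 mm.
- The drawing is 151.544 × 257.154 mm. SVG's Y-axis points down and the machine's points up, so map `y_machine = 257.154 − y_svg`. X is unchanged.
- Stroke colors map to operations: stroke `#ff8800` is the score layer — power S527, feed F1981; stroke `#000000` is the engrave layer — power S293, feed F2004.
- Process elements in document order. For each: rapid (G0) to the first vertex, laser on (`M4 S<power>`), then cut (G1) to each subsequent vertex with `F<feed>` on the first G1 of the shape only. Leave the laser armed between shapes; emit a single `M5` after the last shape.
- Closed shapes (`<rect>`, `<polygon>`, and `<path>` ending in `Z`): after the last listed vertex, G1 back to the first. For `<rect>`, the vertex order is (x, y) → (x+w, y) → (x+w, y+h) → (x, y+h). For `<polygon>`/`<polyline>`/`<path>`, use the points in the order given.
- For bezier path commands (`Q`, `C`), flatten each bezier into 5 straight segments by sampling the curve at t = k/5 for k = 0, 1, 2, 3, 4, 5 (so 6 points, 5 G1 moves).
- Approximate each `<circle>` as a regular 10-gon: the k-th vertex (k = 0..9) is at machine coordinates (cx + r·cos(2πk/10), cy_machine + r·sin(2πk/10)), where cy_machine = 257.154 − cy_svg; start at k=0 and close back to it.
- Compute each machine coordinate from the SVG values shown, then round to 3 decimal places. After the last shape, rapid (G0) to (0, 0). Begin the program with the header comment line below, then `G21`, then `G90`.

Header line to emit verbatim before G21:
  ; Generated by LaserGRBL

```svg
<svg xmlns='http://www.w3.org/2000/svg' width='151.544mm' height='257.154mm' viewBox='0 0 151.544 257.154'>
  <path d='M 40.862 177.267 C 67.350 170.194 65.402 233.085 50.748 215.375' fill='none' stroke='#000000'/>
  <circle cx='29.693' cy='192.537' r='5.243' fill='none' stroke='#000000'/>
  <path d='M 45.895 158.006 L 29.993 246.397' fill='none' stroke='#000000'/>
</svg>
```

1 u = 1 mm; y_m = 257.154 − y.

[1] `<path>` cubic bezier, #000000→engrave S293 F2004: (40.862,79.887) → (53.468,76.940) → (60.005,64.428) → (61.227,49.579) → (57.890,39.621) → (50.748,41.779)

[2] `<circle>` circle, #000000→engrave S293 F2004: (34.936,64.617) → (33.935,67.699) → (31.313,69.603) → (28.073,69.603) → (25.451,67.699) → (24.450,64.617) → (25.451,61.535) → (28.073,59.631) → (31.313,59.631) → (33.935,61.535) → (34.936,64.617) (closed)

[3] `<path>` line segment, #000000→engrave S293 F2004: (45.895,99.148) → (29.993,10.757)

; Generated by LaserGRBL
G21
G90
G0 X40.862 Y79.887
M4 S293
G1 X53.468 Y76.940 F2004
G1 X60.005 Y64.428
G1 X61.227 Y49.579
G1 X57.890 Y39.621
G1 X50.748 Y41.779
G0 X34.936 Y64.617
M4 S293
G1 X33.935 Y67.699 F2004
G1 X31.313 Y69.603
G1 X28.073 Y69.603
G1 X25.451 Y67.699
G1 X24.450 Y64.617
G1 X25.451 Y61.535
G1 X28.073 Y59.631
G1 X31.313 Y59.631
G1 X33.935 Y61.535
G1 X34.936 Y64.617
G0 X45.895 Y99.148
M4 S293
G1 X29.993 Y10.757 F2004
M5
G0 X0.000 Y0.000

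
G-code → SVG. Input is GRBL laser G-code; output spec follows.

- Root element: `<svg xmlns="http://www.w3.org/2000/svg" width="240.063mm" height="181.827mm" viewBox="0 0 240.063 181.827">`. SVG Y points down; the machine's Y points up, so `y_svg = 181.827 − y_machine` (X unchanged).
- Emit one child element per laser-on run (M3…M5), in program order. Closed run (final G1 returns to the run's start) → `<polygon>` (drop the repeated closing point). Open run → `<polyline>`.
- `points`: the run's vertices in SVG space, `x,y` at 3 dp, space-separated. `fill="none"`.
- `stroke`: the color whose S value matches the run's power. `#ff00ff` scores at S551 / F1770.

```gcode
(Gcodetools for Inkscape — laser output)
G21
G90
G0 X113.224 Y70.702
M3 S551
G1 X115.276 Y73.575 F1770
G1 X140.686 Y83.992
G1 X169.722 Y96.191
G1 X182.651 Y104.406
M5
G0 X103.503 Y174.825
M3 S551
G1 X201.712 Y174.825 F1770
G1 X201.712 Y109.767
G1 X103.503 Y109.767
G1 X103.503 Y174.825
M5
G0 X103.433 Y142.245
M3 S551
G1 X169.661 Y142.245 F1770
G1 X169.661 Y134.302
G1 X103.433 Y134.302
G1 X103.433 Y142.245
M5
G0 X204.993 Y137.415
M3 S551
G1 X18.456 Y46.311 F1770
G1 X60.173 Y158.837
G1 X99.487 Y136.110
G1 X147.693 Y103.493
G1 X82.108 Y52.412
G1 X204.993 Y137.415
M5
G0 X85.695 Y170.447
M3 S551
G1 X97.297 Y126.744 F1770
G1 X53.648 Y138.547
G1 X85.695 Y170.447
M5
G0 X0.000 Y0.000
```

<svg xmlns="http://www.w3.org/2000/svg" width="240.063mm" height="181.827mm" viewBox="0 0 240.063 181.827">
  <polyline points="113.224,111.125 115.276,108.252 140.686,97.835 169.722,85.636 182.651,77.421" fill="none" stroke="#ff00ff"/>
  <polygon points="103.503,7.002 201.712,7.002 201.712,72.060 103.503,72.060" fill="none" stroke="#ff00ff"/>
  <polygon points="103.433,39.582 169.661,39.582 169.661,47.525 103.433,47.525" fill="none" stroke="#ff00ff"/>
  <polygon points="204.993,44.412 18.456,135.516 60.173,22.990 99.487,45.717 147.693,78.334 82.108,129.415" fill="none" stroke="#ff00ff"/>
  <polygon points="85.695,11.380 97.297,55.083 53.648,43.280" fill="none" stroke="#ff00ff"/>
</svg>

y_svg = 181.827 − y_m. Every run uses S551, so all elements get stroke `#ff00ff` (score).

[1] open run; points: 113.224,111.125 115.276,108.252 140.686,97.835 169.722,85.636 182.651,77.421

[2] closed run; points: 103.503,7.002 201.712,7.002 201.712,72.060 103.503,72.060

[3] closed run; points: 103.433,39.582 169.661,39.582 169.661,47.525 103.433,47.525

[4] closed run; points: 204.993,44.412 18.456,135.516 60.173,22.990 99.487,45.717 147.693,78.334 82.108,129.415

[5] closed run; points: 85.695,11.380 97.297,55.083 53.648,43.280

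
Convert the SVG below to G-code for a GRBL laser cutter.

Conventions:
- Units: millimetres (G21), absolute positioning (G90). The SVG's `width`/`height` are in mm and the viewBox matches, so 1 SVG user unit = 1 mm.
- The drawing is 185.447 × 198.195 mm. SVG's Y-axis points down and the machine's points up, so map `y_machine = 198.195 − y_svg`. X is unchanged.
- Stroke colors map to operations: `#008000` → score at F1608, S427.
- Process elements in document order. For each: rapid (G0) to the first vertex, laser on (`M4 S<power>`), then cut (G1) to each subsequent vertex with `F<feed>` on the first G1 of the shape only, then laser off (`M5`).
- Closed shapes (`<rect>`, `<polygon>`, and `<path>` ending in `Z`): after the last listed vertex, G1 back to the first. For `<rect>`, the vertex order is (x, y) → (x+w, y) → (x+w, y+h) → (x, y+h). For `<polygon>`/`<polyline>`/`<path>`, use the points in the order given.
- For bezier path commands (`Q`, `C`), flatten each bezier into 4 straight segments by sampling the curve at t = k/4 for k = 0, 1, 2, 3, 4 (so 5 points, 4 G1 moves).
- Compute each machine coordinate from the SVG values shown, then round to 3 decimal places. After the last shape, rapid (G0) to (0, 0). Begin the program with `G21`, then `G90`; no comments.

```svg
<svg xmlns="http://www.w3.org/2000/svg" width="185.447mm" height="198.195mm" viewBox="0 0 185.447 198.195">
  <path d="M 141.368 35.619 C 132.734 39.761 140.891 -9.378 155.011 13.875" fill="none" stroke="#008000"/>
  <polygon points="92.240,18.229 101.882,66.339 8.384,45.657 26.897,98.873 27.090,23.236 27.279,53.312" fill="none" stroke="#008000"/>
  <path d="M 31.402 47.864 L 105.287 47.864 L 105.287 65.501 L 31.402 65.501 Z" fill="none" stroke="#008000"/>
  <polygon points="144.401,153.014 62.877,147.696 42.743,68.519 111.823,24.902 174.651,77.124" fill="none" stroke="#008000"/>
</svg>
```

G21
G90
G0 X141.368 Y162.576
M4 S427
G1 X137.872 Y167.496 F1608
G1 X139.657 Y180.615
G1 X145.708 Y190.150
G1 X155.011 Y184.320
M5
G0 X92.240 Y179.966
M4 S427
G1 X101.882 Y131.856 F1608
G1 X8.384 Y152.538
G1 X26.897 Y99.322
G1 X27.090 Y174.959
G1 X27.279 Y144.883
G1 X92.240 Y179.966
M5
G0 X31.402 Y150.331
M4 S427
G1 X105.287 Y150.331 F1608
G1 X105.287 Y132.694
G1 X31.402 Y132.694
G1 X31.402 Y150.331
M5
G0 X144.401 Y45.181
M4 S427
G1 X62.877 Y50.499 F1608
G1 X42.743 Y129.676
G1 X111.823 Y173.293
G1 X174.651 Y121.071
G1 X144.401 Y45.181
M5
G0 X0.000 Y0.000

viewBox `0 0 185.447 198.195` with mm width/height → 1 unit = 1 mm. Flip: y_m = 198.195 − y_svg.

**Shape 1** — `<path>` cubic bezier, stroke `#008000` → score (S427, F1608). Control points (SVG): P0=(141.368,35.619), P1=(132.734,39.761), P2=(140.891,-9.378), P3=(155.011,13.875); sampled at t=k/4. Machine vertices: (141.368,162.576) → (137.872,167.496) → (139.657,180.615) → (145.708,190.150) → (155.011,184.320). Open path.

**Shape 2** — `<polygon>` closed polygon, stroke `#008000` → score (S427, F1608). Machine vertices: (92.240,179.966) → (101.882,131.856) → (8.384,152.538) → (26.897,99.322) → (27.090,174.959) → (27.279,144.883) → (92.240,179.966). Closed: final G1 returns to the first vertex.

**Shape 3** — `<path>` rectangle, stroke `#008000` → score (S427, F1608). Machine vertices: (31.402,150.331) → (105.287,150.331) → (105.287,132.694) → (31.402,132.694) → (31.402,150.331). Closed: final G1 returns to the first vertex.

**Shape 4** — `<polygon>` regular polygon, stroke `#008000` → score (S427, F1608). Machine vertices: (144.401,45.181) → (62.877,50.499) → (42.743,129.676) → (111.823,173.293) → (174.651,121.071) → (144.401,45.181). Closed: final G1 returns to the first vertex.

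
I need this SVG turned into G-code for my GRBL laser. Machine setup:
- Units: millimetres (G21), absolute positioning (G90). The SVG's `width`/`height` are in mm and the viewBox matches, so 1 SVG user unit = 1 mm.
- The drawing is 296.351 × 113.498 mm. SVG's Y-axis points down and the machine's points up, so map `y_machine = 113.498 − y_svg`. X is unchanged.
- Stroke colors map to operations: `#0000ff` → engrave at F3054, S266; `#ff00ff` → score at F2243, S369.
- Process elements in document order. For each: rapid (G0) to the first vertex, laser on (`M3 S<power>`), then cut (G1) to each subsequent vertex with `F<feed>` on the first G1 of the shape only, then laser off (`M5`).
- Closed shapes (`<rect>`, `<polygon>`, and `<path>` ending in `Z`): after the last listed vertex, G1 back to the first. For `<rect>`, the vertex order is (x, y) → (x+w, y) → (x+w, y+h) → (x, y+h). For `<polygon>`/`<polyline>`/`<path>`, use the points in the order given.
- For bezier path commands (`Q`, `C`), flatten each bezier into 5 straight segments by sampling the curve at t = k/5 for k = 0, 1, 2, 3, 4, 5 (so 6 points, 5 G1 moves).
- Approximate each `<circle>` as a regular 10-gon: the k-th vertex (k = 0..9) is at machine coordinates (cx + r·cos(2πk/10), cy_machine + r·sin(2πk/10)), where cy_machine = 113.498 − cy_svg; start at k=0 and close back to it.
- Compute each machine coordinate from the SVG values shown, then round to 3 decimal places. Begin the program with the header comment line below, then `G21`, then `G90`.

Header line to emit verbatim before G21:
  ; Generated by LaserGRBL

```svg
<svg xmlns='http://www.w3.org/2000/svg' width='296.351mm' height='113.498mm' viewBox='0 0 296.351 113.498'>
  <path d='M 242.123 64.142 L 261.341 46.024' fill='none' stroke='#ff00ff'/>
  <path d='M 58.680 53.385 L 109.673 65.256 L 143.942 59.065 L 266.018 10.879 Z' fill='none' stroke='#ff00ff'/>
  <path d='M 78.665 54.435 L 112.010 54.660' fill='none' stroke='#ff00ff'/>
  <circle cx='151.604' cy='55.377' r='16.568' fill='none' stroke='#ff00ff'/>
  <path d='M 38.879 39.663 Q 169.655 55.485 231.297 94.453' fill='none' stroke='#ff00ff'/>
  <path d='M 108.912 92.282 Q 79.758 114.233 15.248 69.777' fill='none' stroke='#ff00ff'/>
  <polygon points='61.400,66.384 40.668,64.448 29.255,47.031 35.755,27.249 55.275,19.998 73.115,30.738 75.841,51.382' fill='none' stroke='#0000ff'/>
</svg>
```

; Generated by LaserGRBL
G21
G90
G0 X242.123 Y49.356
M3 S369
G1 X261.341 Y67.474 F2243
M5
G0 X58.680 Y60.113
M3 S369
G1 X109.673 Y48.242 F2243
G1 X143.942 Y54.433
G1 X266.018 Y102.619
G1 X58.680 Y60.113
M5
G0 X78.665 Y59.063
M3 S369
G1 X112.010 Y58.838 F2243
M5
G0 X168.172 Y58.121
M3 S369
G1 X165.008 Y67.859 F2243
G1 X156.724 Y73.878
G1 X146.484 Y73.878
G1 X138.200 Y67.859
G1 X135.036 Y58.121
G1 X138.200 Y48.383
G1 X146.484 Y42.364
G1 X156.724 Y42.364
G1 X165.008 Y48.383
G1 X168.172 Y58.121
M5
G0 X38.879 Y73.835
M3 S369
G1 X88.424 Y66.580 F2243
G1 X132.438 Y57.474
G1 X170.922 Y46.516
G1 X203.875 Y33.706
G1 X231.297 Y19.045
M5
G0 X108.912 Y21.216
M3 S369
G1 X95.836 Y15.092 F2243
G1 X79.932 Y14.280
G1 X61.199 Y18.781
G1 X39.638 Y28.595
G1 X15.248 Y43.721
M5
G0 X61.400 Y47.114
M3 S266
G1 X40.668 Y49.050 F3054
G1 X29.255 Y66.467
G1 X35.755 Y86.249
G1 X55.275 Y93.500
G1 X73.115 Y82.760
G1 X75.841 Y62.116
G1 X61.400 Y47.114
M5

Since the viewBox matches the mm dimensions, user units are millimetres directly. The only transform is the Y-flip y_m = 113.498 − y_svg.

Shape 1 is a line segment drawn with `<path>`. Its stroke #ff00ff means score at S369, F2243. After flipping Y the toolpath is (242.123,49.356) → (261.341,67.474).

Shape 2 is a closed polygon drawn with `<path>`. Its stroke #ff00ff means score at S369, F2243. After flipping Y the toolpath is (58.680,60.113) → (109.673,48.242) → (143.942,54.433) → (266.018,102.619) → (58.680,60.113), returning to the start.

Shape 3 is a line segment drawn with `<path>`. Its stroke #ff00ff means score at S369, F2243. After flipping Y the toolpath is (78.665,59.063) → (112.010,58.838).

Shape 4 is a circle drawn with `<circle>`. Its stroke #ff00ff means score at S369, F2243. After flipping Y the toolpath is (168.172,58.121) → (165.008,67.859) → (156.724,73.878) → (146.484,73.878) → (138.200,67.859) → (135.036,58.121) → (138.200,48.383) → (146.484,42.364) → (156.724,42.364) → (165.008,48.383) → (168.172,58.121), returning to the start.

Shape 5 is a quadratic bezier drawn with `<path>`. Its stroke #ff00ff means score at S369, F2243. After flipping Y the toolpath is (38.879,73.835) → (88.424,66.580) → (132.438,57.474) → (170.922,46.516) → (203.875,33.706) → (231.297,19.045).

Shape 6 is a quadratic bezier drawn with `<path>`. Its stroke #ff00ff means score at S369, F2243. After flipping Y the toolpath is (108.912,21.216) → (95.836,15.092) → (79.932,14.280) → (61.199,18.781) → (39.638,28.595) → (15.248,43.721).

Shape 7 is a regular polygon drawn with `<polygon>`. Its stroke #0000ff means engrave at S266, F3054. After flipping Y the toolpath is (61.400,47.114) → (40.668,49.050) → (29.255,66.467) → (35.755,86.249) → (55.275,93.500) → (73.115,82.760) → (75.841,62.116) → (61.400,47.114), returning to the start.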